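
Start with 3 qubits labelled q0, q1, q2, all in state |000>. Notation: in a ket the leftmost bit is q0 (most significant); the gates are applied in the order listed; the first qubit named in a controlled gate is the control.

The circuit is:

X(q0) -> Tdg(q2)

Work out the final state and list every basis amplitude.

After the circuit, the state carries amplitude 1 on |100>, and 0 on every other basis state.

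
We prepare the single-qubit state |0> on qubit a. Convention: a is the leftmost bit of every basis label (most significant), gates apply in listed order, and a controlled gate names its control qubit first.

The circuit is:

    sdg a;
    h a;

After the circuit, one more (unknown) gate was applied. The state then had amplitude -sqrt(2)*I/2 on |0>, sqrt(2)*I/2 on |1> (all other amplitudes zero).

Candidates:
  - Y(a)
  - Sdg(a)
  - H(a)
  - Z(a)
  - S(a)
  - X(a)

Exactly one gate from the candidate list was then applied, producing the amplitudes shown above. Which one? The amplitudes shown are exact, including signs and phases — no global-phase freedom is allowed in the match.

It was Y(a) that produced the state shown.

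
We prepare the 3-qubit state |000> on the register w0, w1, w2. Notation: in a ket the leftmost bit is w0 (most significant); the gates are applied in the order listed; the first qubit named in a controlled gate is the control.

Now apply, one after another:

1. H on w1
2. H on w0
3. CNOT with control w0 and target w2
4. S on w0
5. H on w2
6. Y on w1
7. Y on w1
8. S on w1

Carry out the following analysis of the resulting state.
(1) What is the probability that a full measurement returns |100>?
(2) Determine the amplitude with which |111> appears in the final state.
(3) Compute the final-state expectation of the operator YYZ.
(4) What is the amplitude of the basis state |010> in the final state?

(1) The probability of measuring |100> is 1/8.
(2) The final state's coefficient on |111> equals sqrt(2)/4.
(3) In the final state, YYZ has expectation 1.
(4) The amplitude on |010> is sqrt(2)*I/4.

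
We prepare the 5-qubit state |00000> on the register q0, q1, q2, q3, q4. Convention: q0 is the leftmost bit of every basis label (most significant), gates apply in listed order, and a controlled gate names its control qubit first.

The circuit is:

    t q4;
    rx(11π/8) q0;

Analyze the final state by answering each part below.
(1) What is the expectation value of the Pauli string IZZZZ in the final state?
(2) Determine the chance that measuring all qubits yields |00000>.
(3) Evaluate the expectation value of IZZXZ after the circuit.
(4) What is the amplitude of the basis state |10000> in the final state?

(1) In the final state, IZZZZ has expectation 1.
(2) The probability of measuring |00000> is cos(5*pi/16)**2.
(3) The expectation value of IZZXZ is 0.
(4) The final state's coefficient on |10000> equals -I*sin(5*pi/16).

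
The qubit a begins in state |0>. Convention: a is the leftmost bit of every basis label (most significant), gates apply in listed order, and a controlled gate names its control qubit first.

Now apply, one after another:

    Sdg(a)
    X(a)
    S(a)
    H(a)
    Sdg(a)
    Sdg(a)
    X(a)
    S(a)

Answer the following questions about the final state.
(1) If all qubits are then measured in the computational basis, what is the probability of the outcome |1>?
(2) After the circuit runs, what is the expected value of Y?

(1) The probability of measuring |1> is 1/2.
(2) The expectation value of Y is 1.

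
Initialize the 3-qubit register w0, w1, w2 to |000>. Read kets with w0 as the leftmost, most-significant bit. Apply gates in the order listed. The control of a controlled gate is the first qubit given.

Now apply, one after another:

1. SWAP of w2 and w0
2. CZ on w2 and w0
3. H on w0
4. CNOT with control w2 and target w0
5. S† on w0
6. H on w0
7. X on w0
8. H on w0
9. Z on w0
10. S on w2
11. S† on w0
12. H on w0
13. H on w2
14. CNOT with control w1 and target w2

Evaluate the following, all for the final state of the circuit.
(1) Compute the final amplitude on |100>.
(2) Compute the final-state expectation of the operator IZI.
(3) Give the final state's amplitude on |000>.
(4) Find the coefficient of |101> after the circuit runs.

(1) The final state's coefficient on |100> equals sqrt(2)/2. Key observation: the block from step 6 through step 9 cancels to the identity and can be dropped.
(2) In the final state, IZI has expectation 1.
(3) |000> carries amplitude 0 in the final state.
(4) The amplitude on |101> is sqrt(2)/2.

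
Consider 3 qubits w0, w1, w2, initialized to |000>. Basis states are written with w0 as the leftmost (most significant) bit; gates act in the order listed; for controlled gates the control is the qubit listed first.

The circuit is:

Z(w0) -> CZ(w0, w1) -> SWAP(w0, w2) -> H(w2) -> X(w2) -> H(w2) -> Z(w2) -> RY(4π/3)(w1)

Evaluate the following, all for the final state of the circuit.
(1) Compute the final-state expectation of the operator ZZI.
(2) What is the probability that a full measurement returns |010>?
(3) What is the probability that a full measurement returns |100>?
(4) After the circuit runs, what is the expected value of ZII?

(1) In the final state, ZZI has expectation -1/2. Key observation: gates 4-7 undo each other exactly, leaving only the rest of the circuit to track.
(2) The probability of measuring |010> is 3/4.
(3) The probability of measuring |100> is 0.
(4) The observable ZII averages to 1.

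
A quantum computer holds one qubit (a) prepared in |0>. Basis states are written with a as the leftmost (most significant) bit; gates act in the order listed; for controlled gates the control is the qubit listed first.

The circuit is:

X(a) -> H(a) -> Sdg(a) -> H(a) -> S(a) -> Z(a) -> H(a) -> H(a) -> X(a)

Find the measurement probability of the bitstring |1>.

Outcome |1> occurs with probability 1/2.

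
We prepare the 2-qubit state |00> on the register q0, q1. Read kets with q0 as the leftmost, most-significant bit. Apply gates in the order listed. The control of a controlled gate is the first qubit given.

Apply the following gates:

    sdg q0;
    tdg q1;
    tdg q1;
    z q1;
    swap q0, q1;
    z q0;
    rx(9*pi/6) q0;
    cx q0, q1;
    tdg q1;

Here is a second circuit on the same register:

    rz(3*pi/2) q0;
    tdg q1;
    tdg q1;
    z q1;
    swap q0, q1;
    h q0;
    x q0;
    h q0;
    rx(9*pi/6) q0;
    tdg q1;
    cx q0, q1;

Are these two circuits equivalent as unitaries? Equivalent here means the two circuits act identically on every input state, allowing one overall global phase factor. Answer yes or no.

No, they are not equivalent — no single phase factor reconciles the two unitaries.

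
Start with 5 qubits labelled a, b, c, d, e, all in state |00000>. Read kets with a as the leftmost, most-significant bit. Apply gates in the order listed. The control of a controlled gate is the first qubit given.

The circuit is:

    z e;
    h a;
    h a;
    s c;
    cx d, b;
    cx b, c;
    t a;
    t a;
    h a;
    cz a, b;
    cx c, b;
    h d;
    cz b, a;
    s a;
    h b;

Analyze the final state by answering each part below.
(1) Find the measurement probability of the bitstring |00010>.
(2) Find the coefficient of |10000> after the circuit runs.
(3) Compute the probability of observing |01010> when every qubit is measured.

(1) A full measurement returns |00010> with probability 1/8.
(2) |10000> carries amplitude sqrt(2)*I/4 in the final state.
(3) Outcome |01010> occurs with probability 1/8.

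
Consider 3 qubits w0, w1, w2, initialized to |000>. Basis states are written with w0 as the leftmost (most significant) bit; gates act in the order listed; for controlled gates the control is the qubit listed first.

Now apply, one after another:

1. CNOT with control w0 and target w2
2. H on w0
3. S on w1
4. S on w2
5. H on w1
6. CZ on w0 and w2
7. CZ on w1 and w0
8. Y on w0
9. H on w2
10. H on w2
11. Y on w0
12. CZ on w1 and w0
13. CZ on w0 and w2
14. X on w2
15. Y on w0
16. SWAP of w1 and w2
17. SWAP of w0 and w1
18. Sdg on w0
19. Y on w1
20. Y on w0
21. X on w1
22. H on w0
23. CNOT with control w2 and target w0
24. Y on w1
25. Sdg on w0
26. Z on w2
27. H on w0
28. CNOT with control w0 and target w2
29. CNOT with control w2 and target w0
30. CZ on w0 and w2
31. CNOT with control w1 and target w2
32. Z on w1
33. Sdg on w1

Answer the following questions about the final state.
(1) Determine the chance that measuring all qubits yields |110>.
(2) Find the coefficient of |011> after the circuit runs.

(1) Outcome |110> occurs with probability 1/8.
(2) The amplitude on |011> is 1/4 - I/4.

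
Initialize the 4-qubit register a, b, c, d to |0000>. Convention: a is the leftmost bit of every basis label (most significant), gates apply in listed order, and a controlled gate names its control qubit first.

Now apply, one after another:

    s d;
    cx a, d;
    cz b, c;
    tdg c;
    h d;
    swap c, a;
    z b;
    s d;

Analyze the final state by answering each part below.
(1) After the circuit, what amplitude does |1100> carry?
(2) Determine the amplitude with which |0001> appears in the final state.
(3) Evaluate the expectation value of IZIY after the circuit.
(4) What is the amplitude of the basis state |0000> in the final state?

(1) The final state's coefficient on |1100> equals 0.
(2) |0001> carries amplitude sqrt(2)*I/2 in the final state.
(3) The expectation value of IZIY is 1.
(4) |0000> carries amplitude sqrt(2)/2 in the final state.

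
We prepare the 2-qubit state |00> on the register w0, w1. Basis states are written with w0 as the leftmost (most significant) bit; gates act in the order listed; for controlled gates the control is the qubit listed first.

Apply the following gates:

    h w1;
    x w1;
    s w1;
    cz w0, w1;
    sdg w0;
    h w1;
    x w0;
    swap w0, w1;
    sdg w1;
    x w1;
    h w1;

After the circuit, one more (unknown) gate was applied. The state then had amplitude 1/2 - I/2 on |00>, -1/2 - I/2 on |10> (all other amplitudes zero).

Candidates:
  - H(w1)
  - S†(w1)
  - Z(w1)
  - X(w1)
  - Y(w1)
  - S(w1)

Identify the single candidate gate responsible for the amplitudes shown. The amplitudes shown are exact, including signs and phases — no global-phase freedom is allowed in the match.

The unique candidate consistent with the amplitudes is H(w1).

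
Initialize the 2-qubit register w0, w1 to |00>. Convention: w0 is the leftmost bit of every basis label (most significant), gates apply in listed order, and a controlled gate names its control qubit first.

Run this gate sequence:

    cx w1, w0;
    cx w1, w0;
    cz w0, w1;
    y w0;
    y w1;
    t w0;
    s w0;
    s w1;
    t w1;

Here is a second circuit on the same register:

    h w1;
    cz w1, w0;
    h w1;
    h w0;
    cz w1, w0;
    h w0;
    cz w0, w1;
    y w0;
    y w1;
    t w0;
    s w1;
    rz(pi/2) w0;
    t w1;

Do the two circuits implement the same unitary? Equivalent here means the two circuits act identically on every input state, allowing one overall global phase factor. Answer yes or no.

No, they are not equivalent — no single phase factor reconciles the two unitaries.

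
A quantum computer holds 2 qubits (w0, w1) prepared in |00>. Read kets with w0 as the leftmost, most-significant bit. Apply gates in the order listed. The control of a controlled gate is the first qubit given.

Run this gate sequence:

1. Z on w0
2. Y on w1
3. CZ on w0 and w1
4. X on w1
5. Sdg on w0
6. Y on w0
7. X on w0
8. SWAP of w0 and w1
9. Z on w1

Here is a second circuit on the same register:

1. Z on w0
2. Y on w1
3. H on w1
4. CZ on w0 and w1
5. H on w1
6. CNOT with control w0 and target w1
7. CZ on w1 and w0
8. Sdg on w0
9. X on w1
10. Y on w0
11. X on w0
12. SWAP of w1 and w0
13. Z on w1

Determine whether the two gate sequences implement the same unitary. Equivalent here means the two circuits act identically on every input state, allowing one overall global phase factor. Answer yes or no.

Yes — the two circuits implement the same unitary up to a global phase.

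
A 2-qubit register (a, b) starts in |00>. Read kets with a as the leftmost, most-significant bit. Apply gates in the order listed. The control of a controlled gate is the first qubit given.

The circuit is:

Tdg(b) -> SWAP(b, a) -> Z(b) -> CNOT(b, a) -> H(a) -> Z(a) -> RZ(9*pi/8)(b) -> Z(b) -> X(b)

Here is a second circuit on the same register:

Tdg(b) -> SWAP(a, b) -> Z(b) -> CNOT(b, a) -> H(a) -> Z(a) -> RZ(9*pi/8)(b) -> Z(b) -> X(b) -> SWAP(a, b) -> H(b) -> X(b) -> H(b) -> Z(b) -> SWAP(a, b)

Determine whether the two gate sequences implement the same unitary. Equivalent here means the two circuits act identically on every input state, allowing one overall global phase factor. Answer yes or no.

Yes, they are equivalent — the unitaries differ by at most a global phase.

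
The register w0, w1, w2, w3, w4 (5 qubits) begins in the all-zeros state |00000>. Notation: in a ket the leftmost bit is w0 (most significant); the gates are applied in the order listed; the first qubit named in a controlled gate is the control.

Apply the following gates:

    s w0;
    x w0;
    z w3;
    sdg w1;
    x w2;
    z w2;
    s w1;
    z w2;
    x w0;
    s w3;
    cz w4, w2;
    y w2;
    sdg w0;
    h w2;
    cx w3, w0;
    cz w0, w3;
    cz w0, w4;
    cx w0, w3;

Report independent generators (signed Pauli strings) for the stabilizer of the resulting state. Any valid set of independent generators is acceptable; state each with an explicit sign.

The stabilizer group can be generated by +IIXII, +ZIIII, +IZIII, +IIIZI, +IIIIZ, among other valid generating sets.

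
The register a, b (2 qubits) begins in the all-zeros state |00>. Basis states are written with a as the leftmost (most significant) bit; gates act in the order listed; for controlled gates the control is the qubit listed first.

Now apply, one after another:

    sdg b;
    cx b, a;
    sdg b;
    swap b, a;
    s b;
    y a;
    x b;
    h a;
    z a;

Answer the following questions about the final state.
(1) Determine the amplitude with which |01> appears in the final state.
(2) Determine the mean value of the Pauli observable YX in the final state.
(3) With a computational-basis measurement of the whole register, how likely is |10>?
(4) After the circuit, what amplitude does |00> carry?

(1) |01> carries amplitude sqrt(2)*I/2 in the final state.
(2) In the final state, YX has expectation 0.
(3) A full measurement returns |10> with probability 0.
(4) The amplitude on |00> is 0.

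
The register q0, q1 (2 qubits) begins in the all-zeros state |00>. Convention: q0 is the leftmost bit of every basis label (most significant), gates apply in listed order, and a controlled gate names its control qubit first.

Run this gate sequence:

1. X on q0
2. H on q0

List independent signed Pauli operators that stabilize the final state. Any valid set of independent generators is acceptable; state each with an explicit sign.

The final state is stabilized by the group generated by -XI, +IZ; other independent generating sets are equally valid.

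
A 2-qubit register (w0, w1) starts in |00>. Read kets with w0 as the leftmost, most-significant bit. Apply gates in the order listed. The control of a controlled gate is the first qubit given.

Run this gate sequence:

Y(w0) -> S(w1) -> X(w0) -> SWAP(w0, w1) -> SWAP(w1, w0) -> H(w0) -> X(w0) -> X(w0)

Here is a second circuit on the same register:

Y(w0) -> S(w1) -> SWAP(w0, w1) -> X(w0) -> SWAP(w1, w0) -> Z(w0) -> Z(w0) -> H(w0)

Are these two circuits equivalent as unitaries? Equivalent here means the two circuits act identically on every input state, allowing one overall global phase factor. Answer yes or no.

No: there is an input state on which the two circuits produce genuinely different outputs (not merely differing by a phase).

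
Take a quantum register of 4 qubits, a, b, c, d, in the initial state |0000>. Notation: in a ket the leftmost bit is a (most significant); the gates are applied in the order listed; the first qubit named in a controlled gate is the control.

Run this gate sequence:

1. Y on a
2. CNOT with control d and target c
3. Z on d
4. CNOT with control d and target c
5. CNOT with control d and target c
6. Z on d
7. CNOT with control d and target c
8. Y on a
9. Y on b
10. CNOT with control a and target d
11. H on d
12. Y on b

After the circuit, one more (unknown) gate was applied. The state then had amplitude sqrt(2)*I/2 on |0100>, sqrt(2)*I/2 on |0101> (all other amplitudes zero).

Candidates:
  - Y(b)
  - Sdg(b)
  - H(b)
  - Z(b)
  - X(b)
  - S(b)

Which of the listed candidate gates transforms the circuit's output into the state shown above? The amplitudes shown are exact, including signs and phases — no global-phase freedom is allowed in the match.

It was Y(b) that produced the state shown. Key observation: gates 1-8 undo each other exactly, leaving only the rest of the circuit to track.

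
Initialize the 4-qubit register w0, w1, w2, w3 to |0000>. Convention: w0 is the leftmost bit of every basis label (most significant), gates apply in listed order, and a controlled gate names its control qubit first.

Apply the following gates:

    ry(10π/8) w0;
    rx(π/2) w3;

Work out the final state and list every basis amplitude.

The final amplitudes are -sqrt(4 - 2*sqrt(2))/4 on |0000>, I*sqrt(4 - 2*sqrt(2))/4 on |0001>, sqrt(2*sqrt(2) + 4)/4 on |1000>, -I*sqrt(2*sqrt(2) + 4)/4 on |1001>, and 0 on every other basis state.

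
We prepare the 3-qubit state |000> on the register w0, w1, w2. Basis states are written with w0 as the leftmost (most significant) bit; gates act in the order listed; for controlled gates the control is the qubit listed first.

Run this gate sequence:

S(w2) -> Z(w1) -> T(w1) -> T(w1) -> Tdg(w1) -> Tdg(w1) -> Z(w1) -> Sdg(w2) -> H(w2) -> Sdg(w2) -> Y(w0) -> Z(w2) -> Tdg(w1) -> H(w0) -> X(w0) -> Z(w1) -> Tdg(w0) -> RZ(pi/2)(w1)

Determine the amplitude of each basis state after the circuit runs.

The final amplitudes are -exp(I*pi/4)/2 on |000>, -exp(3*I*pi/4)/2 on |001>, 0 on |010>, 0 on |011>, 1/2 on |100>, I/2 on |101>, 0 on |110>, 0 on |111>. Key observation: the block from step 1 through step 8 cancels to the identity and can be dropped.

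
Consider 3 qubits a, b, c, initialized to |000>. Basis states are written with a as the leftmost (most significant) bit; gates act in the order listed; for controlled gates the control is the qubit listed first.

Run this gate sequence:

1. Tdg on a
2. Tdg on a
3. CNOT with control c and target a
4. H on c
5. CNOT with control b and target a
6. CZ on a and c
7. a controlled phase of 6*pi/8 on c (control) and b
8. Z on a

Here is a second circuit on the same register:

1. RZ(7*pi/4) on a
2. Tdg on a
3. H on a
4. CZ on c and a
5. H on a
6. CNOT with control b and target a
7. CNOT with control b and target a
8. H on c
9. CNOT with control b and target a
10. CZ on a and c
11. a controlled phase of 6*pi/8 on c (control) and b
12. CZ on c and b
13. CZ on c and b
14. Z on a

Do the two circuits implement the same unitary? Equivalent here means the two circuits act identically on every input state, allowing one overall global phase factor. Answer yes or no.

Yes — the two circuits implement the same unitary up to a global phase.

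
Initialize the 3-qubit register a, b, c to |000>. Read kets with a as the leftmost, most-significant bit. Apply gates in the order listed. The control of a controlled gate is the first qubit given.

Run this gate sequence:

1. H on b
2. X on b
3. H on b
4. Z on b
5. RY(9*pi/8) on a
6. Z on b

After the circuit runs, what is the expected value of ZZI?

The observable ZZI averages to -sqrt(sqrt(2) + 2)/2.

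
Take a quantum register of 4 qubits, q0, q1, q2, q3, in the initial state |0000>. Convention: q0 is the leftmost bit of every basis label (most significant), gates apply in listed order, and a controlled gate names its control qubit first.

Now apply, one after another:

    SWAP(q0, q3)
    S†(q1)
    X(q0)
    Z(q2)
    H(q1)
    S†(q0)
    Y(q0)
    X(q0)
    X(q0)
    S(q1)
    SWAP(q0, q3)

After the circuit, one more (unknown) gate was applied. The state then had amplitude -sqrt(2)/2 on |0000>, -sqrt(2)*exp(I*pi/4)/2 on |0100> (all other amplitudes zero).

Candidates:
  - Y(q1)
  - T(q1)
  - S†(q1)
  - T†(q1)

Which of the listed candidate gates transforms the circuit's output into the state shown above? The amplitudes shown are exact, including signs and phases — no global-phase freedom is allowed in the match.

The applied gate was T†(q1).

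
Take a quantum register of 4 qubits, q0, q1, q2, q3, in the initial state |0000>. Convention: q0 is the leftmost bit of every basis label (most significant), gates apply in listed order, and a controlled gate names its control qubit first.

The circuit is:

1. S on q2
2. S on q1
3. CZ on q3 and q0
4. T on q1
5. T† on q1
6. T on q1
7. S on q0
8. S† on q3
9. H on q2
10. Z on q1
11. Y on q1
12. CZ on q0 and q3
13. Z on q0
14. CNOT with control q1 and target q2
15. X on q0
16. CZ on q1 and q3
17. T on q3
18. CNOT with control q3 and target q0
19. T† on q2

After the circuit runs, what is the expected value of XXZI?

The expectation value of XXZI is 0.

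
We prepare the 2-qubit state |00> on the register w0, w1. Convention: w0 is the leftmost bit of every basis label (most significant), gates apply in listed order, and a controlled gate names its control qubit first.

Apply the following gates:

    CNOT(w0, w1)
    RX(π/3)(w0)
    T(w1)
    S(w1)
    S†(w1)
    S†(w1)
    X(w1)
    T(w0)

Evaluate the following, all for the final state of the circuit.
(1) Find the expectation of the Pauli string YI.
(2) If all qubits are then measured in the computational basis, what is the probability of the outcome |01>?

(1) The observable YI averages to -sqrt(6)/4. Key observation: the block from step 4 through step 5 cancels to the identity and can be dropped.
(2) Outcome |01> occurs with probability 3/4.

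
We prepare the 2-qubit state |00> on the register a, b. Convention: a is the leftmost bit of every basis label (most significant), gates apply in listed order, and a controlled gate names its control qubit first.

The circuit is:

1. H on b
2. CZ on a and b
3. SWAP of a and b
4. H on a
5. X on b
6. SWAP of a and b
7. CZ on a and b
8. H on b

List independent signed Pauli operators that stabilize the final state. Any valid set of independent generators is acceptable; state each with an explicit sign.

One valid set of independent stabilizer generators is +IX, -ZI (any independent generating set of the same group is equally correct).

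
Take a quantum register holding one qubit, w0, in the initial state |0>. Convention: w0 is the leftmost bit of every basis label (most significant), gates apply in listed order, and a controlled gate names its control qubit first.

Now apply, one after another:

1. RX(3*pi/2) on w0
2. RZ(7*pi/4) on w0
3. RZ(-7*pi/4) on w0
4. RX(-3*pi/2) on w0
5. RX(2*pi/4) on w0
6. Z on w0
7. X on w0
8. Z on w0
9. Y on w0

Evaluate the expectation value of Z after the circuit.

In the final state, Z has expectation 0. Key observation: steps 1-4 multiply out to the identity, so the circuit reduces to the remaining gates.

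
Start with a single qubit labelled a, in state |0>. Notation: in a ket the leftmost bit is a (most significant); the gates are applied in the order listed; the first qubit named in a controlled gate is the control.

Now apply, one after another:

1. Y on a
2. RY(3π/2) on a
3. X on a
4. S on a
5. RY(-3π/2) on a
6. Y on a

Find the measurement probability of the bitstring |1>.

A full measurement returns |1> with probability 1/2.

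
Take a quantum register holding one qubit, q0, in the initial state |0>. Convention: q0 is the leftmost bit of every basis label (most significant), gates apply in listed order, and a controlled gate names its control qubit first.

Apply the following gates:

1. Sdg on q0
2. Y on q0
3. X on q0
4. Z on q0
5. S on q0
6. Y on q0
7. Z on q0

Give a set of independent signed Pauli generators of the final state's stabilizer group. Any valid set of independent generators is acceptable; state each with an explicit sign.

One valid set of independent stabilizer generators is -Z (any independent generating set of the same group is equally correct).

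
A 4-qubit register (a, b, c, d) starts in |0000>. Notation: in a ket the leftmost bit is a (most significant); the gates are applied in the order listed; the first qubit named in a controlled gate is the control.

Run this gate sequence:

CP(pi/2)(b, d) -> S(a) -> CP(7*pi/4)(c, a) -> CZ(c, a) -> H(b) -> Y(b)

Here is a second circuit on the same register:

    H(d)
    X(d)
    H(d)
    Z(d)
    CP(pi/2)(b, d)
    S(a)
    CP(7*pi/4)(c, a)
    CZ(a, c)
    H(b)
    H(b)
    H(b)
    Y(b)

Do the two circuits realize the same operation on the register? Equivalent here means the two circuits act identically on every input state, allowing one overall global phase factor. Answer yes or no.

Yes — the two circuits implement the same unitary up to a global phase.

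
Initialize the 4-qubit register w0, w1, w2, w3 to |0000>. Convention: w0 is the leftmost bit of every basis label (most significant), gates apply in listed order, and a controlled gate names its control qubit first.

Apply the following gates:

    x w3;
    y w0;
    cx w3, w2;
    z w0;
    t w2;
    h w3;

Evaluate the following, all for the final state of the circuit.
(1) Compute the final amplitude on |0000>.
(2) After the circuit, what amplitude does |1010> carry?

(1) The final state's coefficient on |0000> equals 0.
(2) The amplitude on |1010> is -sqrt(2)*exp(3*I*pi/4)/2.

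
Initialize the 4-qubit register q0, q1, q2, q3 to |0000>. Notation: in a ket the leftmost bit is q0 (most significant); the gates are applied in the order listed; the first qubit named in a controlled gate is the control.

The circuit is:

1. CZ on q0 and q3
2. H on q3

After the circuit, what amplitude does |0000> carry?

The final state's coefficient on |0000> equals sqrt(2)/2.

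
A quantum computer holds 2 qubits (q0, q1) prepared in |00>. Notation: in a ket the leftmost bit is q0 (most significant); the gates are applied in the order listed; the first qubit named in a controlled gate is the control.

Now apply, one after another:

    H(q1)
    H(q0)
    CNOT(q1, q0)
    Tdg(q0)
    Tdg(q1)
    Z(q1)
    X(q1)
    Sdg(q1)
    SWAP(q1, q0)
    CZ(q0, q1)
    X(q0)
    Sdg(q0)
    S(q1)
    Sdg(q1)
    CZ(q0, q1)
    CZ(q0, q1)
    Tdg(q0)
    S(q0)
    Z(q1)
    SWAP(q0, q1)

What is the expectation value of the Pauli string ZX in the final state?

The expectation value of ZX is -1.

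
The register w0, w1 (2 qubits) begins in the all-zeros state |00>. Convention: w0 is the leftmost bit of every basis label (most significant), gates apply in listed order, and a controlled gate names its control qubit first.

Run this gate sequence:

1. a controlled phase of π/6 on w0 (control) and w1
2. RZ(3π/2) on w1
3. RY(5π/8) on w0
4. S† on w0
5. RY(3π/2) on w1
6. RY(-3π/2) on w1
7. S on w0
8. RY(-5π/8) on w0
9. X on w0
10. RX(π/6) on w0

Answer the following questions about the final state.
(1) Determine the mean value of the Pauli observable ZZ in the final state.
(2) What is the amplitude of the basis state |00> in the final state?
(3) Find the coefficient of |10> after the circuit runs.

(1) In the final state, ZZ has expectation -sqrt(3)/2. Key observation: steps 3-8 multiply out to the identity, so the circuit reduces to the remaining gates.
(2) The amplitude on |00> is sqrt(2)*I*exp(-3*I*pi/4)*sin(5*pi/16)**2/4 + sqrt(2)*I*exp(-3*I*pi/4)*cos(5*pi/16)**2/4 - sqrt(6)*I*exp(-3*I*pi/4)*cos(5*pi/16)**2/4 - sqrt(6)*I*exp(-3*I*pi/4)*sin(5*pi/16)**2/4.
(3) The final state's coefficient on |10> equals sqrt(6)*exp(-3*I*pi/4)*sin(5*pi/16)**2/4 + sqrt(2)*exp(-3*I*pi/4)*sin(5*pi/16)**2/4 + sqrt(6)*exp(-3*I*pi/4)*cos(5*pi/16)**2/4 + sqrt(2)*exp(-3*I*pi/4)*cos(5*pi/16)**2/4.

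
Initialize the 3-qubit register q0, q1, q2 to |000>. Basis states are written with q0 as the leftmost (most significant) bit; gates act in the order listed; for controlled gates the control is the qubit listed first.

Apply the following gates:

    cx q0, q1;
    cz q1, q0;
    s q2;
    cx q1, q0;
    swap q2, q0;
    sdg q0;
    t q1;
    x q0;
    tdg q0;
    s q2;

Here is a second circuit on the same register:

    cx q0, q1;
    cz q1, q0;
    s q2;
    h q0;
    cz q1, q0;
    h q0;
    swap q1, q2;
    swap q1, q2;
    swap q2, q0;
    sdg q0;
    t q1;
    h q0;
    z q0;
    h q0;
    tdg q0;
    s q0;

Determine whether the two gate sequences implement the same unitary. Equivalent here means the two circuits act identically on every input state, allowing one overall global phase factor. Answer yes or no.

No: there is an input state on which the two circuits produce genuinely different outputs (not merely differing by a phase).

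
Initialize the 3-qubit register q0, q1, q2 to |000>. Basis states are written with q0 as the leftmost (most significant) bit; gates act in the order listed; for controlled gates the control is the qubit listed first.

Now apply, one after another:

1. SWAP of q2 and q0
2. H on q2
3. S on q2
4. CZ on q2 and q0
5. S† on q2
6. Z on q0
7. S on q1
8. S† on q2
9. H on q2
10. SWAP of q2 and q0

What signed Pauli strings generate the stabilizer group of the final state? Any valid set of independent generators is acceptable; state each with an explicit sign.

The stabilizer group can be generated by +YII, +IZI, +IIZ, among other valid generating sets.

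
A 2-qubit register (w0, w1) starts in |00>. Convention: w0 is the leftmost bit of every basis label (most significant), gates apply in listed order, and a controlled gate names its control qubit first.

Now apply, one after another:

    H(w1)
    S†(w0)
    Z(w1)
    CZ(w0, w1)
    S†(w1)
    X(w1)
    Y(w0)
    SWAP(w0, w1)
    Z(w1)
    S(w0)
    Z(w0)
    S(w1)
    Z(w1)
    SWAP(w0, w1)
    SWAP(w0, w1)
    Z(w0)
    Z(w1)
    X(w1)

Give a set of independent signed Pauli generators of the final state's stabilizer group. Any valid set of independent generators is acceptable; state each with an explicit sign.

The final state is stabilized by the group generated by +XI, +IZ; other independent generating sets are equally valid.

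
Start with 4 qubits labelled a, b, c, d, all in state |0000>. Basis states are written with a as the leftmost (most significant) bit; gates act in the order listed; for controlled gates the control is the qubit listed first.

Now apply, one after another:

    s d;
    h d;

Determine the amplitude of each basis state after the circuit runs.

The resulting statevector has amplitude sqrt(2)/2 on |0000>, sqrt(2)/2 on |0001>, and 0 on every other basis state.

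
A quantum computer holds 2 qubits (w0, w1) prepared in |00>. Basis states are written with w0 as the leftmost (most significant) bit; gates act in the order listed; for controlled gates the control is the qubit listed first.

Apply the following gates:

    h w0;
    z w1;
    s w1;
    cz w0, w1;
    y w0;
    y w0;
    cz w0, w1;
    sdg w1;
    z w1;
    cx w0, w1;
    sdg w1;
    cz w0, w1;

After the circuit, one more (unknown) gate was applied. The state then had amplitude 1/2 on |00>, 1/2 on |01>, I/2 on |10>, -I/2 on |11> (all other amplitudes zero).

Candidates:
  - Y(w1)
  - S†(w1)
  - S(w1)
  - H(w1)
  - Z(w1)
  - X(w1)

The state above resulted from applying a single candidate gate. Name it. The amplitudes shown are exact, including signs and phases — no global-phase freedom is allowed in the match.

It was H(w1) that produced the state shown. Key observation: the block from step 2 through step 9 cancels to the identity and can be dropped.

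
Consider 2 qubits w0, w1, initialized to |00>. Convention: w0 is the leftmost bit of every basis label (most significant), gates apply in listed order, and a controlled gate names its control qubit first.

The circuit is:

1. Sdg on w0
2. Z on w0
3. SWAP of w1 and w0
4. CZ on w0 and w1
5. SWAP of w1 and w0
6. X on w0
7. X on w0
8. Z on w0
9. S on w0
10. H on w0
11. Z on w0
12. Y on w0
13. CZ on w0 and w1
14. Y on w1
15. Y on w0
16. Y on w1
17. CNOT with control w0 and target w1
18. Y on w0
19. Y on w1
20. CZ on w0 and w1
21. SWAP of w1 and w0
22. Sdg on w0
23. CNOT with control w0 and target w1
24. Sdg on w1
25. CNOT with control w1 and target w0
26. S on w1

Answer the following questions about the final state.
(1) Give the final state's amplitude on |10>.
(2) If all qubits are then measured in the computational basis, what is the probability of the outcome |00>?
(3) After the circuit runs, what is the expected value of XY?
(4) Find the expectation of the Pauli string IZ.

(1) The final state's coefficient on |10> equals -sqrt(2)*I/2.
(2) A full measurement returns |00> with probability 1/2.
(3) The observable XY averages to 0.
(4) In the final state, IZ has expectation 1.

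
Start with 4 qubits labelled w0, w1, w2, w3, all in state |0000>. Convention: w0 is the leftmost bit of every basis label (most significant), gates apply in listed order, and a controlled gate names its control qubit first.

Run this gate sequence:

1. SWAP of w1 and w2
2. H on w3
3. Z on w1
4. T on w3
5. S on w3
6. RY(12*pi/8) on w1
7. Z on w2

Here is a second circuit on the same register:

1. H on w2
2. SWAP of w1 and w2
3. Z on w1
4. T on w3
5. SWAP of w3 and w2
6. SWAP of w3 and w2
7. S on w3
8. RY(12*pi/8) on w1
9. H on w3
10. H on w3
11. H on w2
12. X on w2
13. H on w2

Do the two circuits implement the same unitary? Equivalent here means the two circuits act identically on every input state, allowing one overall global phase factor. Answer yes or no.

No, they are not equivalent — no single phase factor reconciles the two unitaries.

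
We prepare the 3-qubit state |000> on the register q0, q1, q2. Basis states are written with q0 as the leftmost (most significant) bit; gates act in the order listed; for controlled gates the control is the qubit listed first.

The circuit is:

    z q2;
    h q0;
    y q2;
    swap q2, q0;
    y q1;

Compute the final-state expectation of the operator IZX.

In the final state, IZX has expectation -1.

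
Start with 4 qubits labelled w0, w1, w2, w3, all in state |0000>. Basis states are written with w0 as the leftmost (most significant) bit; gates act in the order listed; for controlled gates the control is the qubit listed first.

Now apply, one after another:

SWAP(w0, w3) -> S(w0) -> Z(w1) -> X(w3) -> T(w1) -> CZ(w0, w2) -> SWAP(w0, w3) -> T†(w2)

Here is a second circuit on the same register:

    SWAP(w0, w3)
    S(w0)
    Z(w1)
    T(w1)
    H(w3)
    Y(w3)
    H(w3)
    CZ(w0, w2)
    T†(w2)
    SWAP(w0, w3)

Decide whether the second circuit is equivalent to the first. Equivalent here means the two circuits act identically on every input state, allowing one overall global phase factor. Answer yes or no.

No, they are not equivalent — no single phase factor reconciles the two unitaries.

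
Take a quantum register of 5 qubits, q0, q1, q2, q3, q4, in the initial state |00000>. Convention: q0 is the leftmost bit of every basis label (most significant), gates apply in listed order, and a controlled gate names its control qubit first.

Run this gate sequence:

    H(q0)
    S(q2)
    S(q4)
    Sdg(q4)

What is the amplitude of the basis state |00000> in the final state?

The amplitude on |00000> is sqrt(2)/2. Key observation: the block from step 3 through step 4 cancels to the identity and can be dropped.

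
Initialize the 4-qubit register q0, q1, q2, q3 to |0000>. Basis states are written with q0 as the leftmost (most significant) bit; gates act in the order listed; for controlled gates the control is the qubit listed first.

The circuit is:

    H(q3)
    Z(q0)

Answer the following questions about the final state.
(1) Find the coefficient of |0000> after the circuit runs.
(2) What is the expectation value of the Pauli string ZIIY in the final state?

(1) |0000> carries amplitude sqrt(2)/2 in the final state.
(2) The observable ZIIY averages to 0.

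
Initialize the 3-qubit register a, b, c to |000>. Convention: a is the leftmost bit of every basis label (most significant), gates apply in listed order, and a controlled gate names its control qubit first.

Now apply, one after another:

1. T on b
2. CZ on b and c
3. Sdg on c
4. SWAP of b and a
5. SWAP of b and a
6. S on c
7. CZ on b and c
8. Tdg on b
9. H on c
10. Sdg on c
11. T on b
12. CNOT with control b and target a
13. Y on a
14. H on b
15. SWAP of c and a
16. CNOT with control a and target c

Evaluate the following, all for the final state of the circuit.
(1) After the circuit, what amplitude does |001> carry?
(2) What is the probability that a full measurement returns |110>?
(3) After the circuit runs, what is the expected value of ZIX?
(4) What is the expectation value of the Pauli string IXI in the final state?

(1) The amplitude on |001> is I/2. Key observation: the block from step 1 through step 8 cancels to the identity and can be dropped.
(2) A full measurement returns |110> with probability 1/4.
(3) The observable ZIX averages to 0.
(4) The observable IXI averages to 1.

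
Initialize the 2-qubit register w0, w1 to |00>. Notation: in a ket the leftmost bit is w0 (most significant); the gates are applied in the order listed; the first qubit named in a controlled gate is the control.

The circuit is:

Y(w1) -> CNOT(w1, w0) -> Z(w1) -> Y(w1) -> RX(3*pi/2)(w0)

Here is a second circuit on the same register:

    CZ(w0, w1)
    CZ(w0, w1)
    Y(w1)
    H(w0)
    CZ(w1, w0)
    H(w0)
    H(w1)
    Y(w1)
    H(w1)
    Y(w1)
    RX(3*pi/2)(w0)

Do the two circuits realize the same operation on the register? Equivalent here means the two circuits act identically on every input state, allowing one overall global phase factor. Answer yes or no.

No — the two circuits implement different unitaries, even allowing a global phase.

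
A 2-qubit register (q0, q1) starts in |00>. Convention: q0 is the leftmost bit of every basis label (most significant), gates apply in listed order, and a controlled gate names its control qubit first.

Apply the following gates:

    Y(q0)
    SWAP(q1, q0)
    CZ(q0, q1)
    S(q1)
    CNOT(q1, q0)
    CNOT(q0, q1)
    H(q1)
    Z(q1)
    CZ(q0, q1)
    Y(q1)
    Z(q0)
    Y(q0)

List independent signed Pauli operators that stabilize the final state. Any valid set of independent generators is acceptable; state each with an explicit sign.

One valid set of independent stabilizer generators is -IX, +ZI (any independent generating set of the same group is equally correct).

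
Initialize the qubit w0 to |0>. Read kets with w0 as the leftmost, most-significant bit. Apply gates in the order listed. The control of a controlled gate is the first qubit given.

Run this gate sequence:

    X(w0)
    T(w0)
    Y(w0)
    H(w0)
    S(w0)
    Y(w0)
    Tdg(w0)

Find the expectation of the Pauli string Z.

The expectation value of Z is 0.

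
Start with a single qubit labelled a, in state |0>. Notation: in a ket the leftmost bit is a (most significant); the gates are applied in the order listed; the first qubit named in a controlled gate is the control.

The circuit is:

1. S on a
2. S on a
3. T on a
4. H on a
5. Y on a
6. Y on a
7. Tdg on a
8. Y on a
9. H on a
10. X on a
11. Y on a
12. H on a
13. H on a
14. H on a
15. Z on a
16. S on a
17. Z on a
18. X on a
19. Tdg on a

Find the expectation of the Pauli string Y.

In the final state, Y has expectation 1.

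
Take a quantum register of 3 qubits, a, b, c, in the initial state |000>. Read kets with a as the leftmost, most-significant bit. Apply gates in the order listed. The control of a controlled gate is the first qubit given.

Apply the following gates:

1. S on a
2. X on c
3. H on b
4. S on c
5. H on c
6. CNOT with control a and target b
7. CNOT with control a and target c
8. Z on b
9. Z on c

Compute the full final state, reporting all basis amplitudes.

The final amplitudes are I/2 on |000>, I/2 on |001>, -I/2 on |010>, -I/2 on |011>, 0 on |100>, 0 on |101>, 0 on |110>, 0 on |111>.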